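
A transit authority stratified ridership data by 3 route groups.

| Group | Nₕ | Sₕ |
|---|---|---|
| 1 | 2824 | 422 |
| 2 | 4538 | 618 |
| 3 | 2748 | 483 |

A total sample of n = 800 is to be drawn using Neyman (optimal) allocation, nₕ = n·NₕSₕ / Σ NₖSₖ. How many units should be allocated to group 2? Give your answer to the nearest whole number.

1: NₕSₕ = 2824·422 = 1191728
2: NₕSₕ = 4538·618 = 2804484
3: NₕSₕ = 2748·483 = 1327284
Σ NₕSₕ = 5323496.
n_2 = 800·2804484/5323496 = 421.450... → 421.

421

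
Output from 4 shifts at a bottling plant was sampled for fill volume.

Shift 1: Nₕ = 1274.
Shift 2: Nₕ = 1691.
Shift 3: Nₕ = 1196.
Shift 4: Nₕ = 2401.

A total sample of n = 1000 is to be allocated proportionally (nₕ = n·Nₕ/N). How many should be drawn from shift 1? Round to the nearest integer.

Share of shift 1 = 1274/6562 = 0.19415.
Allocate 1000 × 0.19415 = 194.148... → 194.

194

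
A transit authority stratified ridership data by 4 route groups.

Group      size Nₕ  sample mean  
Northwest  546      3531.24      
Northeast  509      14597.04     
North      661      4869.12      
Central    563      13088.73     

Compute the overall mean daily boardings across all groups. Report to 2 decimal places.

8751.82

N = 2279; weights Wₕ = Nₕ/N = (0.2396, 0.2233, 0.2900, 0.2470).
x̄_st = Σ Wₕ·x̄ₕ = 0.2396·3531.24 + 0.2233·14597.04 + 0.2900·4869.12 + 0.2470·13088.73 ≈ 8751.8182...
→ 8751.82.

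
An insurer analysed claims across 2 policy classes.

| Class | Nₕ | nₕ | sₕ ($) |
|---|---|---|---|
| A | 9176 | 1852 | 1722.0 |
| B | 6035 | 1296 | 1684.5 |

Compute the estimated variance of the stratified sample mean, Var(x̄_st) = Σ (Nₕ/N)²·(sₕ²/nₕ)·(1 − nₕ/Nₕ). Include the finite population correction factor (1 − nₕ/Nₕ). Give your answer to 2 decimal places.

735.70

N = 15211. Term for each stratum: Wₕ²sₕ²/nₕ·(1−nₕ/Nₕ).
Var(x̄_st) = 465.06271 + 270.63595 = 735.69866 → 735.70.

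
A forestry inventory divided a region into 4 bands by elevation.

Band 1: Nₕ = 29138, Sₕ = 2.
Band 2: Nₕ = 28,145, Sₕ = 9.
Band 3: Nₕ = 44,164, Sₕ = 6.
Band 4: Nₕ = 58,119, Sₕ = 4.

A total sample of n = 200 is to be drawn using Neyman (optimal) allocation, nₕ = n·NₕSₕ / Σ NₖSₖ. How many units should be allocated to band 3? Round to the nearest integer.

66

Σ NₕSₕ = 29138·2 + 28145·9 + 44164·6 + 58119·4 = 809041.
Share for 3: 264984/809041 = 0.32753.
n_3 = 200 × 0.32753 = 65.506... → 66.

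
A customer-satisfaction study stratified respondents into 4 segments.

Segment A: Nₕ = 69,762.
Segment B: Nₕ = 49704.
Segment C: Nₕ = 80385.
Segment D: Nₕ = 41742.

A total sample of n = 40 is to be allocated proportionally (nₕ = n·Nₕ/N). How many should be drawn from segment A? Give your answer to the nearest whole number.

12

N = 69762 + 49704 + 80385 + 41742 = 241593.
n_A = 40·69762/241593 = 11.550... → 12.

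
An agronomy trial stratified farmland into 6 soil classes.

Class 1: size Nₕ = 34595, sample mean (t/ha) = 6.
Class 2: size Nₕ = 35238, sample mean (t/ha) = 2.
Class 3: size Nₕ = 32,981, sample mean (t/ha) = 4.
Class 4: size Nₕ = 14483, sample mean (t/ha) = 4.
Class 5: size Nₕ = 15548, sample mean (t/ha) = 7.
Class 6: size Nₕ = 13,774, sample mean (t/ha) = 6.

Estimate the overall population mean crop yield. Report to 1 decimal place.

4.5

N = 34595 + 35238 + 32981 + 14483 + 15548 + 13774 = 146619.
Weight each subgroup mean by Nₕ/N and sum.
Σ Nₕx̄ₕ = 34595·6 + 35238·2 + 32981·4 + 14483·4 + 15548·7 + 13774·6 = 207570 + 70476 + 131924 + 57932 + 108836 + 82644 = 659382.
Divide by N: 659382 / 146619 = 4.497... → 4.5.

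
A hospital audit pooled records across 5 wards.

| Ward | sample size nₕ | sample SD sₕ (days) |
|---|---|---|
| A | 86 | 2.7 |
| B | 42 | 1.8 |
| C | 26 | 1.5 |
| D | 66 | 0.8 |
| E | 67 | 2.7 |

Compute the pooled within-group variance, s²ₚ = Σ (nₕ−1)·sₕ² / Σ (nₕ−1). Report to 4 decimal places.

4.7216

A: (86−1)·2.7² = 85·7.29 = 619.65
B: (42−1)·1.8² = 41·3.24 = 132.84
C: (26−1)·1.5² = 25·2.25 = 56.25
D: (66−1)·0.8² = 65·0.64 = 41.6
E: (67−1)·2.7² = 66·7.29 = 481.14
Numerator = 1331.48; denominator = Σ(nₕ−1) = 282.
s²ₚ = 1331.48/282 = 4.721560... → 4.7216.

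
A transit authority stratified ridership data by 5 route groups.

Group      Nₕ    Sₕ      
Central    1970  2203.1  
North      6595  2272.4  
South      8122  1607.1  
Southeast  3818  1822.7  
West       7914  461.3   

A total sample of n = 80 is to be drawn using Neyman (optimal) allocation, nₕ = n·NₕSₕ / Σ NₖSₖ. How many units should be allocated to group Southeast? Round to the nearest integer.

13

Central: NₕSₕ = 1970·2203.1 = 4340107
North: NₕSₕ = 6595·2272.4 = 14986478
South: NₕSₕ = 8122·1607.1 = 13052866.2
Southeast: NₕSₕ = 3818·1822.7 = 6959068.6
West: NₕSₕ = 7914·461.3 = 3650728.2
Σ NₕSₕ = 42989248.
n_Southeast = 80·6959068.6/42989248 = 12.950... → 13.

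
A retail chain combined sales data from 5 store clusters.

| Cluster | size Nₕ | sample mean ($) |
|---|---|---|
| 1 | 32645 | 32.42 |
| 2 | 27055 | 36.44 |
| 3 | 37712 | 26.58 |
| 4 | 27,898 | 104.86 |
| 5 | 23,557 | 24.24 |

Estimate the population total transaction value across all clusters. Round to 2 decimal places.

1: 32645·32.42 = 1058350.9
2: 27055·36.44 = 985884.2
3: 37712·26.58 = 1002384.96
4: 27898·104.86 = 2925384.28
5: 23557·24.24 = 571021.68
τ̂ = Σ Nₕx̄ₕ = 6543026.02.

6543026.02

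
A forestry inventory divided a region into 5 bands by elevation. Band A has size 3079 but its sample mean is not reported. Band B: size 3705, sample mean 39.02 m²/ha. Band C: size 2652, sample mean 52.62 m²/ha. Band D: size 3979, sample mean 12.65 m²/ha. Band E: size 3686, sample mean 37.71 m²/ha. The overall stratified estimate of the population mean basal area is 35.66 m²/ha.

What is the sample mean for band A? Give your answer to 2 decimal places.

44.29

N = 3079 + 3705 + 2652 + 3979 + 3686 = 17101.
Overall total = μ·N = 35.66·17101 = 609821.66.
Subtract the known strata: 3705·39.02 + 2652·52.62 + 3979·12.65 + 3686·37.71 = 473450.75.
Remaining total for band A: 609821.66 − 473450.75 = 136370.91.
Divide by its size: 136370.91 / 3079 = 44.2906... → 44.29.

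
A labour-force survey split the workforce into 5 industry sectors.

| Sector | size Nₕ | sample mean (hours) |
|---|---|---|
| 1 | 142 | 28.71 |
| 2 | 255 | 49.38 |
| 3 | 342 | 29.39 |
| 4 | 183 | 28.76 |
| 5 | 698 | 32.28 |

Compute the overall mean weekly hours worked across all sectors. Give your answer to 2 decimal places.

33.65

N = 1620; weights Wₕ = Nₕ/N = (0.0877, 0.1574, 0.2111, 0.1130, 0.4309).
x̄_st = Σ Wₕ·x̄ₕ = 0.0877·28.71 + 0.1574·49.38 + 0.2111·29.39 + 0.1130·28.76 + 0.4309·32.28 ≈ 33.651
→ 33.65.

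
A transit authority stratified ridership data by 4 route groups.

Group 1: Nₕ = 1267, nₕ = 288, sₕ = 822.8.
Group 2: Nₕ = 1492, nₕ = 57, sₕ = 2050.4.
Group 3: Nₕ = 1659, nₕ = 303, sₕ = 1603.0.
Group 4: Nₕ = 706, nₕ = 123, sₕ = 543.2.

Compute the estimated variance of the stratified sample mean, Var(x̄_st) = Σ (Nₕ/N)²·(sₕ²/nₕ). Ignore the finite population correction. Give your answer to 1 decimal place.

N = 5124; Wₕ = Nₕ/N.
group 1: (1267/5124)²·822.8²/288 = 143.7246
group 2: (1492/5124)²·2050.4²/57 = 6253.4796
group 3: (1659/5124)²·1603.0²/303 = 888.9942
group 4: (706/5124)²·543.2²/123 = 45.5413
Sum = 7331.7397 → 7331.7.

7331.7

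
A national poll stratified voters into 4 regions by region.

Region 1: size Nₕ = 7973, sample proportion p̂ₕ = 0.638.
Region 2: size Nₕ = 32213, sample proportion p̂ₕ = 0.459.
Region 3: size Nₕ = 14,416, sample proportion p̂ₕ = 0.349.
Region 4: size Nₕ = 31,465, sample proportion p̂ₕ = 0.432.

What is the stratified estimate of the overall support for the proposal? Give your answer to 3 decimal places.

Wₕ = Nₕ/N with N = 86067: 0.0926, 0.3743, 0.1675, 0.3656.
p̂_st = 0.0926·0.638 + 0.3743·0.459 + 0.1675·0.349 + 0.3656·0.432 ≈ 0.44729... → 0.447.

0.447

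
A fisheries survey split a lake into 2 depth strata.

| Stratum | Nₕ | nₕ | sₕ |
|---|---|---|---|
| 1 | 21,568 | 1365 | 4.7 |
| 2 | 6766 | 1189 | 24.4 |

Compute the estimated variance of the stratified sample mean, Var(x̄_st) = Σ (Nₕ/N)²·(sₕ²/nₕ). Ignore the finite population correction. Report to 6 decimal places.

N = 28334. Term for each stratum: Wₕ²sₕ²/nₕ.
Var(x̄_st) = 0.009377067 + 0.028552623 = 0.037929690 → 0.037930.

0.037930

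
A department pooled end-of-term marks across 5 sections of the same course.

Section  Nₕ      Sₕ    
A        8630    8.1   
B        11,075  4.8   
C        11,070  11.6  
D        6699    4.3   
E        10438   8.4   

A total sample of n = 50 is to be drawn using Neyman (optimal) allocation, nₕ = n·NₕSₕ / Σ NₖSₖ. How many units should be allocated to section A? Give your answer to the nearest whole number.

9

A: NₕSₕ = 8630·8.1 = 69903
B: NₕSₕ = 11075·4.8 = 53160
C: NₕSₕ = 11070·11.6 = 128412
D: NₕSₕ = 6699·4.3 = 28805.7
E: NₕSₕ = 10438·8.4 = 87679.2
Σ NₕSₕ = 367959.9.
n_A = 50·69903/367959.9 = 9.499... → 9.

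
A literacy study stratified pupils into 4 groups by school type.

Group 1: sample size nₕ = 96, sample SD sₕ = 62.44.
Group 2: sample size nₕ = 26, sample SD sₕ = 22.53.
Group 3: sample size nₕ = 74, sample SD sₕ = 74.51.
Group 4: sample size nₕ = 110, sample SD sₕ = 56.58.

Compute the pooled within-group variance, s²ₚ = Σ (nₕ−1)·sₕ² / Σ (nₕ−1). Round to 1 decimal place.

1: (96−1)·62.44² = 95·3898.7536 = 370381.592
2: (26−1)·22.53² = 25·507.6009 = 12690.0225
3: (74−1)·74.51² = 73·5551.7401 = 405277.0273
4: (110−1)·56.58² = 109·3201.2964 = 348941.3076
Numerator = 1137289.9494; denominator = Σ(nₕ−1) = 302.
s²ₚ = 1137289.9494/302 = 3765.861... → 3765.9.

3765.9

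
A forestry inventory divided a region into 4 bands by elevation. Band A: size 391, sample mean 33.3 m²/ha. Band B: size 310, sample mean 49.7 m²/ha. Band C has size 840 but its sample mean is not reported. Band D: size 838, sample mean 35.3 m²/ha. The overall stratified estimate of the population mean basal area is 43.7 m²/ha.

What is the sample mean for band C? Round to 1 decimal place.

54.7

Σ Nₕx̄ₕ = N·μ, so 840·x̄_C = 2379·43.7 − (391·33.3 + 310·49.7 + 838·35.3).
= 103962.3 − 58008.7 = 45953.6.
x̄_C = 45953.6 / 840 = 54.707... → 54.7.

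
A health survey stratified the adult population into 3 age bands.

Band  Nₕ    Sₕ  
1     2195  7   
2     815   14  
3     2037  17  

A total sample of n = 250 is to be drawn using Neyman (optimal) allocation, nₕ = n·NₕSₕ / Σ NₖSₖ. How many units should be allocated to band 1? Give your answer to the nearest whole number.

63

1: NₕSₕ = 2195·7 = 15365
2: NₕSₕ = 815·14 = 11410
3: NₕSₕ = 2037·17 = 34629
Σ NₕSₕ = 61404.
n_1 = 250·15365/61404 = 62.557... → 63.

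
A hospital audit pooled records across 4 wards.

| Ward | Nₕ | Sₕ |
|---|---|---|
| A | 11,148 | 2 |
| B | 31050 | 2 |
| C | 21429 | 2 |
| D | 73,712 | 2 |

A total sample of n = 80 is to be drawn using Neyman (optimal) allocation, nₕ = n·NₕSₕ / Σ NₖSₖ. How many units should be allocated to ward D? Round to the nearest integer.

A: NₕSₕ = 11148·2 = 22296
B: NₕSₕ = 31050·2 = 62100
C: NₕSₕ = 21429·2 = 42858
D: NₕSₕ = 73712·2 = 147424
Σ NₕSₕ = 274678.
n_D = 80·147424/274678 = 42.937... → 43.

43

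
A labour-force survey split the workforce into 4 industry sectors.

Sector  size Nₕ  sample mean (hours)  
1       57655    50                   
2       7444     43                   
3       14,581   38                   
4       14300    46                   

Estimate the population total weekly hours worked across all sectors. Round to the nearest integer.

4414720

1: 57655·50 = 2882750
2: 7444·43 = 320092
3: 14581·38 = 554078
4: 14300·46 = 657800
τ̂ = Σ Nₕx̄ₕ = 4414720.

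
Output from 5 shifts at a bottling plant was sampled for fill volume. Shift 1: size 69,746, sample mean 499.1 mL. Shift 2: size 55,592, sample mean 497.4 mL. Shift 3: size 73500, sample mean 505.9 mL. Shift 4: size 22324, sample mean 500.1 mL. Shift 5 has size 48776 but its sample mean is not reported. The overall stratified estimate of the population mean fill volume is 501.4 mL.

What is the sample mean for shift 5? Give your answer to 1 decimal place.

503.1

Σ Nₕx̄ₕ = N·μ, so 48776·x̄_5 = 269938·501.4 − (69746·499.1 + 55592·497.4 + 73500·505.9 + 22324·500.1).
= 135346913.2 − 110809571.8 = 24537341.4.
x̄_5 = 24537341.4 / 48776 = 503.062... → 503.1.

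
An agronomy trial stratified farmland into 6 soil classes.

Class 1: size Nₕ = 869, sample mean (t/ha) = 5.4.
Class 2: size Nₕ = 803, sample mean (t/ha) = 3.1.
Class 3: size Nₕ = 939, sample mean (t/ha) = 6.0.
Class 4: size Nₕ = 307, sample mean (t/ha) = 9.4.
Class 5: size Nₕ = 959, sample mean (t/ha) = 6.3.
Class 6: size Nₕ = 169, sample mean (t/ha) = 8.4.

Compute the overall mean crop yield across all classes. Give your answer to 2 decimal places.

5.72

N = 4046; weights Wₕ = Nₕ/N = (0.2148, 0.1985, 0.2321, 0.0759, 0.2370, 0.0418).
x̄_st = Σ Wₕ·x̄ₕ = 0.2148·5.4 + 0.1985·3.1 + 0.2321·6.0 + 0.0759·9.4 + 0.2370·6.3 + 0.0418·8.4 ≈ 5.7249...
→ 5.72.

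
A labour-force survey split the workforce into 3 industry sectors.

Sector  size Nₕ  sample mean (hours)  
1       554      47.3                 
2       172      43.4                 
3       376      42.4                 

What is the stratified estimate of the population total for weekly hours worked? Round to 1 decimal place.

49611.4

1: 554·47.3 = 26204.2
2: 172·43.4 = 7464.8
3: 376·42.4 = 15942.4
τ̂ = Σ Nₕx̄ₕ = 49611.4.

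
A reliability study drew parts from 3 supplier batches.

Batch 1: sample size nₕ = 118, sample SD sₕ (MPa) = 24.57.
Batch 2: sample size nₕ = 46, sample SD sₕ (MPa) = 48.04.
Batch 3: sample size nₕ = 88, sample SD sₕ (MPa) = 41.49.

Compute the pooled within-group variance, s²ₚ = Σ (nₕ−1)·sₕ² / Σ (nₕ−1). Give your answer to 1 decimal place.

Degrees of freedom: 117 + 45 + 87 = 249.
Σ(nₕ−1)sₕ² = 117·603.6849 + 45·2307.8416 + 87·1721.4201 = 324247.554.
s²ₚ = 324247.554 / 249 = 1302.199... → 1302.2.

1302.2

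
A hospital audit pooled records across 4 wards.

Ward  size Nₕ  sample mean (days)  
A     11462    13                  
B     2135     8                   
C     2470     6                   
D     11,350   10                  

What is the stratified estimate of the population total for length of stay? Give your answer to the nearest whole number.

Population total = Σ Nₕ·x̄ₕ (each stratum's size times its mean).
11462·13 + 2135·8 + 2470·6 + 11350·10 = 149006 + 17080 + 14820 + 113500 = 294406.

294406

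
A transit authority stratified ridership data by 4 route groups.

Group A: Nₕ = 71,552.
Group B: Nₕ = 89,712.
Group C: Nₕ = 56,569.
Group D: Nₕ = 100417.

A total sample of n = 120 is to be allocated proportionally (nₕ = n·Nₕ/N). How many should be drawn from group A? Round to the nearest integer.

27

N = 71552 + 89712 + 56569 + 100417 = 318250.
n_A = 120·71552/318250 = 26.980... → 27.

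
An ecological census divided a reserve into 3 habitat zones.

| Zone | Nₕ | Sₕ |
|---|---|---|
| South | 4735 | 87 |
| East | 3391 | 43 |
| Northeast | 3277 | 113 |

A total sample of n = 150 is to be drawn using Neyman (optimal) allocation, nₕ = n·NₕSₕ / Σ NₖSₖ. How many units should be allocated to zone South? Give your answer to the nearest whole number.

South: NₕSₕ = 4735·87 = 411945
East: NₕSₕ = 3391·43 = 145813
Northeast: NₕSₕ = 3277·113 = 370301
Σ NₕSₕ = 928059.
n_South = 150·411945/928059 = 66.582... → 67.

67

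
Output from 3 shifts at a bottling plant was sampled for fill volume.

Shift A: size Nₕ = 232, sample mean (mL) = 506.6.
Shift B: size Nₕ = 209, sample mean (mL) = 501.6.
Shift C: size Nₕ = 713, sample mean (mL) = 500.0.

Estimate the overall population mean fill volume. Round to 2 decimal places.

x̄_st = (Σ Nₕx̄ₕ) / (Σ Nₕ) = (232·506.6 + 209·501.6 + 713·500.0) / 1154
= 578865.6 / 1154 = 501.6166... → 501.62.

501.62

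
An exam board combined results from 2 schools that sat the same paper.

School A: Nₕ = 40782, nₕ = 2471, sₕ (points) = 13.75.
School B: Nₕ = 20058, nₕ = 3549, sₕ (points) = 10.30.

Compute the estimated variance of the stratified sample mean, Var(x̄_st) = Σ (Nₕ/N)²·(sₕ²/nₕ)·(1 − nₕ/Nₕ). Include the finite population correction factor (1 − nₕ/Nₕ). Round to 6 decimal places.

N = 60840. Term for each stratum: Wₕ²sₕ²/nₕ·(1−nₕ/Nₕ).
Var(x̄_st) = 0.032295815 + 0.002674228 = 0.034970043 → 0.034970.

0.034970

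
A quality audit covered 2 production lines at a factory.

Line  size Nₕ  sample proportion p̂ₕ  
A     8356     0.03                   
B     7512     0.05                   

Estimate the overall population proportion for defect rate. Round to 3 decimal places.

0.039

N = 8356 + 7512 = 15868.
Overall proportion = Σ (Nₕ/N)·p̂ₕ.
Σ Nₕp̂ₕ = 250.68 + 375.6 = 626.28.
626.28 / 15868 = 0.03947... → 0.039.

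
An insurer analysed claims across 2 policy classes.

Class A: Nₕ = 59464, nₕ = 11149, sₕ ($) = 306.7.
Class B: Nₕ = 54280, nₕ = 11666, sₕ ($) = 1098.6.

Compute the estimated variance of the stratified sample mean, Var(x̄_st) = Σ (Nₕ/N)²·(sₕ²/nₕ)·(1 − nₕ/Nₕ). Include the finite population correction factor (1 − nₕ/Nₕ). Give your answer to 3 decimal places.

20.370

N = 113744; Wₕ = Nₕ/N.
class A: (59464/113744)²·306.7²/11149·(1 − 11149/59464) = 1.873574
class B: (54280/113744)²·1098.6²/11666·(1 − 11666/54280) = 18.496620
Sum = 20.370193 → 20.370.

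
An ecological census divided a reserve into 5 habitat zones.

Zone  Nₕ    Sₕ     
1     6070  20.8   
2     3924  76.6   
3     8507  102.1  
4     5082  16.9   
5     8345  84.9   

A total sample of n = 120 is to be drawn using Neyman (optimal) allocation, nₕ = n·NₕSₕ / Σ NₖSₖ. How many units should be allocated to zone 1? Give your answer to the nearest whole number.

1: NₕSₕ = 6070·20.8 = 126256
2: NₕSₕ = 3924·76.6 = 300578.4
3: NₕSₕ = 8507·102.1 = 868564.7
4: NₕSₕ = 5082·16.9 = 85885.8
5: NₕSₕ = 8345·84.9 = 708490.5
Σ NₕSₕ = 2089775.4.
n_1 = 120·126256/2089775.4 = 7.250... → 7.

7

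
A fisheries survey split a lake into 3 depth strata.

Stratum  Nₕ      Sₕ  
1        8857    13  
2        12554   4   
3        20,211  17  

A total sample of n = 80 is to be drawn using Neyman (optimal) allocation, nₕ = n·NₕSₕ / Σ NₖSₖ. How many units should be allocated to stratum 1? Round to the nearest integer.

1: NₕSₕ = 8857·13 = 115141
2: NₕSₕ = 12554·4 = 50216
3: NₕSₕ = 20211·17 = 343587
Σ NₕSₕ = 508944.
n_1 = 80·115141/508944 = 18.099... → 18.

18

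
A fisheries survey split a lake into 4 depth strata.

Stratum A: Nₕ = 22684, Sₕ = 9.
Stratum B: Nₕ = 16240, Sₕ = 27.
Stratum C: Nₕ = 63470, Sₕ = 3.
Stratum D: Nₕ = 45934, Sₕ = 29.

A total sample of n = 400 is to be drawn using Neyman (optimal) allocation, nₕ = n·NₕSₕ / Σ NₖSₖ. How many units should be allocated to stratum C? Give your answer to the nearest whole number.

Σ NₕSₕ = 22684·9 + 16240·27 + 63470·3 + 45934·29 = 2165132.
Share for C: 190410/2165132 = 0.08794.
n_C = 400 × 0.08794 = 35.178... → 35.

35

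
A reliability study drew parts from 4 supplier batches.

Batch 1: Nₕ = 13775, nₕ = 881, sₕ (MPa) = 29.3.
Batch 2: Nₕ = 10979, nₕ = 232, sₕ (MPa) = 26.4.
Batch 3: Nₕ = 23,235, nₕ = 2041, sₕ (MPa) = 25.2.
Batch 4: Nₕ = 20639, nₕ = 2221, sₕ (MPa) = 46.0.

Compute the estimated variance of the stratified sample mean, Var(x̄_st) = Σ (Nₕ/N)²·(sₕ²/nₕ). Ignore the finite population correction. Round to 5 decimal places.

0.23798

N = 68628; Wₕ = Nₕ/N.
batch 1: (13775/68628)²·29.3²/881 = 0.03925906
batch 2: (10979/68628)²·26.4²/232 = 0.07688520
batch 3: (23235/68628)²·25.2²/2041 = 0.03566488
batch 4: (20639/68628)²·46.0²/2221 = 0.08616715
Sum = 0.23797628 → 0.23798.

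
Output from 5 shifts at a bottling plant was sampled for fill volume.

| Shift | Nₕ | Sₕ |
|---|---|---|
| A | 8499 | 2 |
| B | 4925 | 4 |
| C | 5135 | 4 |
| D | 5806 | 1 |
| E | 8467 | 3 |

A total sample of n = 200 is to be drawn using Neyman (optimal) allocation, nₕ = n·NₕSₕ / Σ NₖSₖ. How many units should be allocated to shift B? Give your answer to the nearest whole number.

A: NₕSₕ = 8499·2 = 16998
B: NₕSₕ = 4925·4 = 19700
C: NₕSₕ = 5135·4 = 20540
D: NₕSₕ = 5806·1 = 5806
E: NₕSₕ = 8467·3 = 25401
Σ NₕSₕ = 88445.
n_B = 200·19700/88445 = 44.547... → 45.

45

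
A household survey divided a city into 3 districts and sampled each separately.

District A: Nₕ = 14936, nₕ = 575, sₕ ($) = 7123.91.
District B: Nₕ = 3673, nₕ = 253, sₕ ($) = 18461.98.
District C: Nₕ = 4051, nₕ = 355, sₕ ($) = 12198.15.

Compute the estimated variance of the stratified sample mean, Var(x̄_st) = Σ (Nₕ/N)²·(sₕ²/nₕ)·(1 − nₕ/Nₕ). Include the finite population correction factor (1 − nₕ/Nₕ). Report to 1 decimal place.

82049.5

N = 22660; Wₕ = Nₕ/N.
district A: (14936/22660)²·7123.91²/575·(1 − 575/14936) = 36869.5791
district B: (3673/22660)²·18461.98²/253·(1 − 253/3673) = 32958.1825
district C: (4051/22660)²·12198.15²/355·(1 − 355/4051) = 12221.7665
Sum = 82049.5281 → 82049.5.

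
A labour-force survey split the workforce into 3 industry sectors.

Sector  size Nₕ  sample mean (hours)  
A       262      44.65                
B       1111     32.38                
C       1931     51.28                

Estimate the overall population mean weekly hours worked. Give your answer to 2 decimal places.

N = 3304; weights Wₕ = Nₕ/N = (0.0793, 0.3363, 0.5844).
x̄_st = Σ Wₕ·x̄ₕ = 0.0793·44.65 + 0.3363·32.38 + 0.5844·51.28 ≈ 44.3990...
→ 44.40.

44.40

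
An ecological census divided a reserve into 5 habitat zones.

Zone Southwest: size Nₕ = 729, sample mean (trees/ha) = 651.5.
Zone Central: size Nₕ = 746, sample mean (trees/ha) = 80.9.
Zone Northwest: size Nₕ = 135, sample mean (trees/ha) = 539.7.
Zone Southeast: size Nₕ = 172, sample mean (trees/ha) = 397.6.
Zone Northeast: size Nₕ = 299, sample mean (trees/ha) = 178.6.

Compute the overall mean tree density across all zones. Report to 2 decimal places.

350.77

x̄_st = (Σ Nₕx̄ₕ) / (Σ Nₕ) = (729·651.5 + 746·80.9 + 135·539.7 + 172·397.6 + 299·178.6) / 2081
= 729943 / 2081 = 350.7655... → 350.77.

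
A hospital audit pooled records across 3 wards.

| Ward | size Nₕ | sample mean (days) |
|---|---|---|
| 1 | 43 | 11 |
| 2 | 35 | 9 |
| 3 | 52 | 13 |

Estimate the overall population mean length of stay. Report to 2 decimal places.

N = 130; weights Wₕ = Nₕ/N = (0.3308, 0.2692, 0.4000).
x̄_st = Σ Wₕ·x̄ₕ = 0.3308·11 + 0.2692·9 + 0.4000·13 ≈ 11.2615...
→ 11.26.

11.26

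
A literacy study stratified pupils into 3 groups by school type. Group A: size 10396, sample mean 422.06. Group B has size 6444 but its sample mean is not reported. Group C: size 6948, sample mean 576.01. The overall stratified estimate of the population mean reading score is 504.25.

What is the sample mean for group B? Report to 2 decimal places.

Σ Nₕx̄ₕ = N·μ, so 6444·x̄_B = 23788·504.25 − (10396·422.06 + 6948·576.01).
= 11995099 − 8389853.24 = 3605245.76.
x̄_B = 3605245.76 / 6444 = 559.4733... → 559.47.

559.47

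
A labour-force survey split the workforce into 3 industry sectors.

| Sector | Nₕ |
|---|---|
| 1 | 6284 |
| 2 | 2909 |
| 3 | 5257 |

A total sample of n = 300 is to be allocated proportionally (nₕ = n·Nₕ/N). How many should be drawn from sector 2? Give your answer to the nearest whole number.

Share of sector 2 = 2909/14450 = 0.20131.
Allocate 300 × 0.20131 = 60.394... → 60.

60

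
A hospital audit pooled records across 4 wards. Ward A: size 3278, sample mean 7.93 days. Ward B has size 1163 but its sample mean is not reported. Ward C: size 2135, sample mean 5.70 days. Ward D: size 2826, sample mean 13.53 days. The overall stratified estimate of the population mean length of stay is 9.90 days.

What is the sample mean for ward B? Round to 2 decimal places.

N = 3278 + 1163 + 2135 + 2826 = 9402.
Overall total = μ·N = 9.90·9402 = 93079.8.
Subtract the known strata: 3278·7.93 + 2135·5.70 + 2826·13.53 = 76399.82.
Remaining total for ward B: 93079.8 − 76399.82 = 16679.98.
Divide by its size: 16679.98 / 1163 = 14.3422... → 14.34.

14.34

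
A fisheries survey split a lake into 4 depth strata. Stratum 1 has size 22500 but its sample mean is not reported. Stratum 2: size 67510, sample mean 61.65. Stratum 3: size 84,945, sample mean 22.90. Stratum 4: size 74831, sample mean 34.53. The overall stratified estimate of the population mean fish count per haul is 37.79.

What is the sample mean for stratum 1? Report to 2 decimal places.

33.26

Σ Nₕx̄ₕ = N·μ, so 22500·x̄_1 = 249786·37.79 − (67510·61.65 + 84945·22.90 + 74831·34.53).
= 9439412.94 − 8691146.43 = 748266.51.
x̄_1 = 748266.51 / 22500 = 33.2563... → 33.26.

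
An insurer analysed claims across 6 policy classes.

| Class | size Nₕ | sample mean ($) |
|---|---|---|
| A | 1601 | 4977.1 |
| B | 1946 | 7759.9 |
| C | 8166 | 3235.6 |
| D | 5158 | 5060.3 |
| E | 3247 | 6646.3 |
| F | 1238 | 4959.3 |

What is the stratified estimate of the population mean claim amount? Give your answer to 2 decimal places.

N = 21356; weights Wₕ = Nₕ/N = (0.0750, 0.0911, 0.3824, 0.2415, 0.1520, 0.0580).
x̄_st = Σ Wₕ·x̄ₕ = 0.0750·4977.1 + 0.0911·7759.9 + 0.3824·3235.6 + 0.2415·5060.3 + 0.1520·6646.3 + 0.0580·4959.3 ≈ 4837.6189...
→ 4837.62.

4837.62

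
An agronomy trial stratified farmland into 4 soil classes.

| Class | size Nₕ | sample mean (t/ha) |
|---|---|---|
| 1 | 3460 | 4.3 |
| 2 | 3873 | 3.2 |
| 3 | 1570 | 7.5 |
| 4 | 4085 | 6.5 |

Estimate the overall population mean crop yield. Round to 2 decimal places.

5.05

x̄_st = (Σ Nₕx̄ₕ) / (Σ Nₕ) = (3460·4.3 + 3873·3.2 + 1570·7.5 + 4085·6.5) / 12988
= 65599.1 / 12988 = 5.0507... → 5.05.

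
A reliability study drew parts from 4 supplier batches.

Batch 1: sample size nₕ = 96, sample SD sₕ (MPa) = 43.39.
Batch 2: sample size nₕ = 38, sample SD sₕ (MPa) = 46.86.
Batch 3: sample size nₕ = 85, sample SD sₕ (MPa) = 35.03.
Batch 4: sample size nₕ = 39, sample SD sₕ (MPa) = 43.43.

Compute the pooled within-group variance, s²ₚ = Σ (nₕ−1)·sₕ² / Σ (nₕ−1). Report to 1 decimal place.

1712.0

1: (96−1)·43.39² = 95·1882.6921 = 178855.7495
2: (38−1)·46.86² = 37·2195.8596 = 81246.8052
3: (85−1)·35.03² = 84·1227.1009 = 103076.4756
4: (39−1)·43.43² = 38·1886.1649 = 71674.2662
Numerator = 434853.2965; denominator = Σ(nₕ−1) = 254.
s²ₚ = 434853.2965/254 = 1712.021... → 1712.0.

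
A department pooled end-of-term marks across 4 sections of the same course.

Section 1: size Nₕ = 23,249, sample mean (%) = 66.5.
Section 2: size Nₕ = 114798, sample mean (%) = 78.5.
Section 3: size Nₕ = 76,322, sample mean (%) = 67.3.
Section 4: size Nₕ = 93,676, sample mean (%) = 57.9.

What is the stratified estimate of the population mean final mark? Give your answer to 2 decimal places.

68.55

x̄_st = (Σ Nₕx̄ₕ) / (Σ Nₕ) = (23249·66.5 + 114798·78.5 + 76322·67.3 + 93676·57.9) / 308045
= 21118012.5 / 308045 = 68.5550... → 68.55.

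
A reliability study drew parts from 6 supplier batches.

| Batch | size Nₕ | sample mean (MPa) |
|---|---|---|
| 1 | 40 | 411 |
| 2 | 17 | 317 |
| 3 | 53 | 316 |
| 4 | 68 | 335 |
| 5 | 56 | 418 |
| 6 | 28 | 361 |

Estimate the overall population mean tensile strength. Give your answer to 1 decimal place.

362.1

x̄_st = (Σ Nₕx̄ₕ) / (Σ Nₕ) = (40·411 + 17·317 + 53·316 + 68·335 + 56·418 + 28·361) / 262
= 94873 / 262 = 362.111... → 362.1.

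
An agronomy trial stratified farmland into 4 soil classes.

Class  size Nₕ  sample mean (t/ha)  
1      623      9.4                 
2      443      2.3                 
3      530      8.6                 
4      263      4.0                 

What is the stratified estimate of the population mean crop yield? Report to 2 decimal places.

6.72

N = 623 + 443 + 530 + 263 = 1859.
Weight each subgroup mean by Nₕ/N and sum.
Σ Nₕx̄ₕ = 623·9.4 + 443·2.3 + 530·8.6 + 263·4.0 = 5856.2 + 1018.9 + 4558 + 1052 = 12485.1.
Divide by N: 12485.1 / 1859 = 6.7160... → 6.72.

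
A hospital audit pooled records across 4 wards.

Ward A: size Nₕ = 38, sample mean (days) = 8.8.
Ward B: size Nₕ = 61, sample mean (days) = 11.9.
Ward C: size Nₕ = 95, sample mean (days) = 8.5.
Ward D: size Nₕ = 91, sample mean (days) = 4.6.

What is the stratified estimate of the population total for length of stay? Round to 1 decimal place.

Population total = Σ Nₕ·x̄ₕ (each stratum's size times its mean).
38·8.8 + 61·11.9 + 95·8.5 + 91·4.6 = 334.4 + 725.9 + 807.5 + 418.6 = 2286.4.

2286.4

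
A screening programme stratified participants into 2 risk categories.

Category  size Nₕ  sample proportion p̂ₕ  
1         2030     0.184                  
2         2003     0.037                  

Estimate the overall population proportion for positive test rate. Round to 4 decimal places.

Wₕ = Nₕ/N with N = 4033: 0.5033, 0.4967.
p̂_st = 0.5033·0.184 + 0.4967·0.037 ≈ 0.110992... → 0.1110.

0.1110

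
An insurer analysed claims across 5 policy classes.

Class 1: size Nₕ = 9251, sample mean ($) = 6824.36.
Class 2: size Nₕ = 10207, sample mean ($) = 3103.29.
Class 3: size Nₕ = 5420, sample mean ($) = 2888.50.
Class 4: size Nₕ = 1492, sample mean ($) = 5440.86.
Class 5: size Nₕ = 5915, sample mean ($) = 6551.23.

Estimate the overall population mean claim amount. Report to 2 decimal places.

N = 32285; weights Wₕ = Nₕ/N = (0.2865, 0.3162, 0.1679, 0.0462, 0.1832).
x̄_st = Σ Wₕ·x̄ₕ = 0.2865·6824.36 + 0.3162·3103.29 + 0.1679·2888.50 + 0.0462·5440.86 + 0.1832·6551.23 ≈ 4873.2041...
→ 4873.20.

4873.20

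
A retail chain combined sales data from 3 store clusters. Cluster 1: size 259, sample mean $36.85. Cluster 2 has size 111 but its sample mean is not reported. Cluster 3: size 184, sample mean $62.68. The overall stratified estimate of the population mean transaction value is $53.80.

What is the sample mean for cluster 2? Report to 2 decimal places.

78.63

Σ Nₕx̄ₕ = N·μ, so 111·x̄_2 = 554·53.80 − (259·36.85 + 184·62.68).
= 29805.2 − 21077.27 = 8727.93.
x̄_2 = 8727.93 / 111 = 78.63 → 78.63.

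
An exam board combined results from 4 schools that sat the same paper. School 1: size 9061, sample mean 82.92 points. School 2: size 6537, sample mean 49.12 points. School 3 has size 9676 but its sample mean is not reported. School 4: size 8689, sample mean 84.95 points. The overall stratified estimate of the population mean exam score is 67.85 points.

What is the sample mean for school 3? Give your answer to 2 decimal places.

51.04

N = 9061 + 6537 + 9676 + 8689 = 33963.
Overall total = μ·N = 67.85·33963 = 2304389.55.
Subtract the known strata: 9061·82.92 + 6537·49.12 + 8689·84.95 = 1810566.11.
Remaining total for school 3: 2304389.55 − 1810566.11 = 493823.44.
Divide by its size: 493823.44 / 9676 = 51.0359... → 51.04.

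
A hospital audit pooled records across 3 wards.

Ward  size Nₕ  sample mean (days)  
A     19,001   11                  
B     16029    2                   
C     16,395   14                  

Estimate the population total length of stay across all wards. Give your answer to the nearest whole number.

470599

A: 19001·11 = 209011
B: 16029·2 = 32058
C: 16395·14 = 229530
τ̂ = Σ Nₕx̄ₕ = 470599.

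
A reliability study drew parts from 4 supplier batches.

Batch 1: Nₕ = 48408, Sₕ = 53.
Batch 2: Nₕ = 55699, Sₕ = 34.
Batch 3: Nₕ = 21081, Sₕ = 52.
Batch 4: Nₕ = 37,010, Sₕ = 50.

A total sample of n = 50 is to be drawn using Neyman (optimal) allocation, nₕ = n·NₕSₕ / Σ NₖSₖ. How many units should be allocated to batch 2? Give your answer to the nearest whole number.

Σ NₕSₕ = 48408·53 + 55699·34 + 21081·52 + 37010·50 = 7406102.
Share for 2: 1893766/7406102 = 0.25570.
n_2 = 50 × 0.25570 = 12.785... → 13.

13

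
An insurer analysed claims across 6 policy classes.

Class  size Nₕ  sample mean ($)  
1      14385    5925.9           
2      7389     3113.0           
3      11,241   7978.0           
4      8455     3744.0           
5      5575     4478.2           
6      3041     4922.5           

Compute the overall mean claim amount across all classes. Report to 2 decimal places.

5381.10

x̄_st = (Σ Nₕx̄ₕ) / (Σ Nₕ) = (14385·5925.9 + 7389·3113.0 + 11241·7978.0 + 8455·3744.0 + 5575·4478.2 + 3041·4922.5) / 50086
= 269517534 / 50086 = 5381.0952... → 5381.10.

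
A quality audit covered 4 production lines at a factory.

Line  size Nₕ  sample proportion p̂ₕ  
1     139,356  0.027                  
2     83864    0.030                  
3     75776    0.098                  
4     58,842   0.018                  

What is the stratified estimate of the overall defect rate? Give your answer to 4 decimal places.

N = 139356 + 83864 + 75776 + 58842 = 357838.
Overall proportion = Σ (Nₕ/N)·p̂ₕ.
Σ Nₕp̂ₕ = 3762.612 + 2515.92 + 7426.048 + 1059.156 = 14763.736.
14763.736 / 357838 = 0.041258... → 0.0413.

0.0413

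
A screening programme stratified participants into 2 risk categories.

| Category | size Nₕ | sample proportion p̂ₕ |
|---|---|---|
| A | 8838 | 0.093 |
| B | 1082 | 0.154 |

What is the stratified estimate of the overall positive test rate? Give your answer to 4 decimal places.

Wₕ = Nₕ/N with N = 9920: 0.8909, 0.1091.
p̂_st = 0.8909·0.093 + 0.1091·0.154 ≈ 0.099653... → 0.0997.

0.0997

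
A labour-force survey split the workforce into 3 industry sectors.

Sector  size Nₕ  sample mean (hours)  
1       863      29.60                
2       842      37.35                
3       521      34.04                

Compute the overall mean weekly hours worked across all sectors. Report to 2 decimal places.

x̄_st = (Σ Nₕx̄ₕ) / (Σ Nₕ) = (863·29.60 + 842·37.35 + 521·34.04) / 2226
= 74728.34 / 2226 = 33.5707... → 33.57.

33.57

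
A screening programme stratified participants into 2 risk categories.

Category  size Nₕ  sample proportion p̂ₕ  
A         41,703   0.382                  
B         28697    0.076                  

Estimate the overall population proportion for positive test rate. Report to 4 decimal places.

N = 41703 + 28697 = 70400.
Overall proportion = Σ (Nₕ/N)·p̂ₕ.
Σ Nₕp̂ₕ = 15930.546 + 2180.972 = 18111.518.
18111.518 / 70400 = 0.257266... → 0.2573.

0.2573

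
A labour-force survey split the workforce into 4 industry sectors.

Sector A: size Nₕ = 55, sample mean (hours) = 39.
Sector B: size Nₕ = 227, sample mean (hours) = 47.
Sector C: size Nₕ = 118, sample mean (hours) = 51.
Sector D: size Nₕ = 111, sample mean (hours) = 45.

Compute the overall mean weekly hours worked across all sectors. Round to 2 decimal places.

46.63

N = 511; weights Wₕ = Nₕ/N = (0.1076, 0.4442, 0.2309, 0.2172).
x̄_st = Σ Wₕ·x̄ₕ = 0.1076·39 + 0.4442·47 + 0.2309·51 + 0.2172·45 ≈ 46.6282...
→ 46.63.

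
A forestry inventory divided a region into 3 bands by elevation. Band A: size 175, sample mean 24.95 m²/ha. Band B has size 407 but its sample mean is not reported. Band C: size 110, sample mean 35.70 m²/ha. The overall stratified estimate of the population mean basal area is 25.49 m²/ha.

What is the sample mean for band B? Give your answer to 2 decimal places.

N = 175 + 407 + 110 = 692.
Overall total = μ·N = 25.49·692 = 17639.08.
Subtract the known strata: 175·24.95 + 110·35.70 = 8293.25.
Remaining total for band B: 17639.08 − 8293.25 = 9345.83.
Divide by its size: 9345.83 / 407 = 22.9627... → 22.96.

22.96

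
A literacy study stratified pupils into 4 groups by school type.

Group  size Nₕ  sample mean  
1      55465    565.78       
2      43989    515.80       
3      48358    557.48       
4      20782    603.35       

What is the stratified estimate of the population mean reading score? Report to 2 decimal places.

554.99

x̄_st = (Σ Nₕx̄ₕ) / (Σ Nₕ) = (55465·565.78 + 43989·515.80 + 48358·557.48 + 20782·603.35) / 168594
= 93567951.44 / 168594 = 554.9898... → 554.99.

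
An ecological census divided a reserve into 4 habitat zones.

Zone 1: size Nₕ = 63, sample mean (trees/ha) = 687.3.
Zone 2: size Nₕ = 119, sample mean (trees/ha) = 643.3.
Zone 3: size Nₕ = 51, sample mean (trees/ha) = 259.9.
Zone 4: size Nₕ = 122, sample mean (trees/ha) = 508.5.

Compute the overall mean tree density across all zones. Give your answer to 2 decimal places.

N = 355; weights Wₕ = Nₕ/N = (0.1775, 0.3352, 0.1437, 0.3437).
x̄_st = Σ Wₕ·x̄ₕ = 0.1775·687.3 + 0.3352·643.3 + 0.1437·259.9 + 0.3437·508.5 ≈ 549.7028...
→ 549.70.

549.70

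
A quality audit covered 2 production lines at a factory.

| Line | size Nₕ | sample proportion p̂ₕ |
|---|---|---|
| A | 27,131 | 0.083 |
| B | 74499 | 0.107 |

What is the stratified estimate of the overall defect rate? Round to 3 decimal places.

Wₕ = Nₕ/N with N = 101630: 0.2670, 0.7330.
p̂_st = 0.2670·0.083 + 0.7330·0.107 ≈ 0.10059... → 0.101.

0.101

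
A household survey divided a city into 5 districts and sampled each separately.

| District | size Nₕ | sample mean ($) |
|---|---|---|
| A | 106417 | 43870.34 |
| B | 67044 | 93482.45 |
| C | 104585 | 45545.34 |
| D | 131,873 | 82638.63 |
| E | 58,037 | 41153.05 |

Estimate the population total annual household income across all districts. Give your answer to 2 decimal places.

Population total = Σ Nₕ·x̄ₕ (each stratum's size times its mean).
106417·43870.34 + 67044·93482.45 + 104585·45545.34 + 131873·82638.63 + 58037·41153.05 = 4668549971.78 + 6267437377.8 + 4763359383.9 + 10897804053.99 + 2388399562.85 = 28985550350.32.

28985550350.32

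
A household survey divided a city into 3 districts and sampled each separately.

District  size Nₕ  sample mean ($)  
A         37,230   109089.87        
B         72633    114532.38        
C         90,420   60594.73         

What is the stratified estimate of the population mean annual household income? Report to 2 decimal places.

89169.93

N = 37230 + 72633 + 90420 = 200283.
The stratified mean weights each stratum mean by its population share Nₕ/N.
Σ Nₕx̄ₕ = 37230·109089.87 + 72633·114532.38 + 90420·60594.73 = 4061415860.1 + 8318830356.54 + 5478975486.6 = 17859221703.24.
Divide by N: 17859221703.24 / 200283 = 89169.9331... → 89169.93.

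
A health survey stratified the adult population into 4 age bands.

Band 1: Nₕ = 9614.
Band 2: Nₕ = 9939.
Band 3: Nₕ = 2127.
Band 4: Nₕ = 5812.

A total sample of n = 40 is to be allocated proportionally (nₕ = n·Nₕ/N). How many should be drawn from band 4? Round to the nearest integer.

8

Share of band 4 = 5812/27492 = 0.21141.
Allocate 40 × 0.21141 = 8.456... → 8.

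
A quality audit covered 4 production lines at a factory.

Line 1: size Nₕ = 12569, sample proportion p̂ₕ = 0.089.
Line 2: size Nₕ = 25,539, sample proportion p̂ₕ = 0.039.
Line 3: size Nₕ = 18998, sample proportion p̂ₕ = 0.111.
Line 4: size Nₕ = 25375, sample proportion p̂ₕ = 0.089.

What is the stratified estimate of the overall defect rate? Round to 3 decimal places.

0.079

N = 12569 + 25539 + 18998 + 25375 = 82481.
Overall proportion = Σ (Nₕ/N)·p̂ₕ.
Σ Nₕp̂ₕ = 1118.641 + 996.021 + 2108.778 + 2258.375 = 6481.815.
6481.815 / 82481 = 0.07859... → 0.079.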